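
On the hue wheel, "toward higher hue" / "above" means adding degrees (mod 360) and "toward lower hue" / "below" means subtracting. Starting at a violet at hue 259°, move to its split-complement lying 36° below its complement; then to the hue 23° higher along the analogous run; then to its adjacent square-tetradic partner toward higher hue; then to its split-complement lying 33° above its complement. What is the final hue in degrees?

259 + 144 = 403 → 403 − 360 = 43°   (split-comp 36° ↓)
43 + 23 = 66°   (analog 23° ↑)
66 + 90 = 156°   (square ↑)
156 + 213 = 369 → 369 − 360 = 9°   (split-comp 33° ↑)

9°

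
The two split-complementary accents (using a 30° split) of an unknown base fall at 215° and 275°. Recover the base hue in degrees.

65°

The accents sit 30° either side of the complement, so the complement is their short-arc midpoint on the wheel.
Short-arc midpoint of 215° and 275°: 245°.
Base is 180° from the complement: 245 − 180 = 65°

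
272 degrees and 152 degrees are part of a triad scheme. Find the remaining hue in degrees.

32°

A triad places three hues 120° apart.
The full set through 152° is {32°, 152°, 272°}.
Given {152°, 272°}, the missing hue is 32°.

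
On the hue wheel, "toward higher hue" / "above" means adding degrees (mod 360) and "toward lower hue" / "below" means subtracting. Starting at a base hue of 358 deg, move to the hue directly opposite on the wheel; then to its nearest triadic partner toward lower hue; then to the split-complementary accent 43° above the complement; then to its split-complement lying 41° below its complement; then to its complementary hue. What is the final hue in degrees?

240°

358 + 180 = 538 → 538 − 360 = 178°   (complement)
178 − 120 = 58°   (triadic ↓)
58 + 223 = 281°   (split-comp 43° ↑)
281 + 139 = 420 → 420 − 360 = 60°   (split-comp 41° ↓)
60 + 180 = 240°   (complement)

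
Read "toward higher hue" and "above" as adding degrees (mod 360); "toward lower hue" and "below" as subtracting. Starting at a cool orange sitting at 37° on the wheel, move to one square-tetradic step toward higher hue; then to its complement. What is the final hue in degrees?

37 + 90 = 127°   (square ↑)
127 + 180 = 307°   (complement)

307°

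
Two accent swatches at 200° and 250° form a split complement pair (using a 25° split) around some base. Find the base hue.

The accents sit 25° either side of the complement, so the complement is their short-arc midpoint on the wheel.
Short-arc midpoint of 200° and 250°: 225°.
Base is 180° from the complement: 225 − 180 = 45°

45°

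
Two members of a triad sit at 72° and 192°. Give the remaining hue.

A triad spaces three hues 120° apart.
The full set is {72°, 192°, 312°}.

312°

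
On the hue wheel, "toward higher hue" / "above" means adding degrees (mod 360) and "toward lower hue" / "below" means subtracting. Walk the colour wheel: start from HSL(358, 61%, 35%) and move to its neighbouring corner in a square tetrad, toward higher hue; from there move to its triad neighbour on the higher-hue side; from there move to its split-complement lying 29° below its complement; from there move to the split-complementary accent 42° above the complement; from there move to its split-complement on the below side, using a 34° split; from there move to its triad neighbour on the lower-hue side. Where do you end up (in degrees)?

+90° (square ↑): 358 + 90 = 448 → 448 − 360 = 88°
+120° (triadic ↑): 88 + 120 = 208°
+151° (split-comp 29° ↓): 208 + 151 = 359°
+222° (split-comp 42° ↑): 359 + 222 = 581 → 581 − 360 = 221°
+146° (split-comp 34° ↓): 221 + 146 = 367 → 367 − 360 = 7°
−120° (triadic ↓): 7 − 120 = -113 → -113 + 360 = 247°

247°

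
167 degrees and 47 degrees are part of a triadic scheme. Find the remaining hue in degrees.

287°

A triad places three hues 120° apart.
The full set through 47° is {47°, 167°, 287°}.
Given {47°, 167°}, the missing hue is 287°.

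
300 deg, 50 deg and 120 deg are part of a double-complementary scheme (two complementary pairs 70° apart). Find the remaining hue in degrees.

230°

A rectangular tetradic uses two complementary pairs 70° apart: offsets 0°, 70°, 180°, 250°.
Among {50°, 120°, 300°}, 300° and 120° are a 180° pair.
The remaining hue 50° needs its own complement: 50 + 180 = 230°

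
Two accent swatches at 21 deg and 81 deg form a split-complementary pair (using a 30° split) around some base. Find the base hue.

The accents sit 30° either side of the complement, so the complement is their short-arc midpoint on the wheel.
Short-arc midpoint of 21° and 81°: 51°.
Base is 180° from the complement: 51 − 180 = -129 → -129 + 360 = 231°

231°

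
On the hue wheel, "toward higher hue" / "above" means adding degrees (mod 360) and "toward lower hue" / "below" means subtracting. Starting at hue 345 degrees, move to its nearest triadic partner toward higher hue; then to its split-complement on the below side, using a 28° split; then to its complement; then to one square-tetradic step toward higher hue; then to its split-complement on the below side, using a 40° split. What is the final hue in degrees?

345 + 120 = 465 → 465 − 360 = 105°   (triadic ↑)
105 + 152 = 257°   (split-comp 28° ↓)
257 + 180 = 437 → 437 − 360 = 77°   (complement)
77 + 90 = 167°   (square ↑)
167 + 140 = 307°   (split-comp 40° ↓)

307°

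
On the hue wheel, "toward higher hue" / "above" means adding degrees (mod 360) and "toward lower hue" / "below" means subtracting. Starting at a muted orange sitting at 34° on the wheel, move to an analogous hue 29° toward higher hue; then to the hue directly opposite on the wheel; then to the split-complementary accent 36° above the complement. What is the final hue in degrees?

analog 29° ↑ +29°: 34 + 29 = 63°
complement +180°: 63 + 180 = 243°
split-comp 36° ↑ +216°: 243 + 216 = 459 → 459 − 360 = 99°

99°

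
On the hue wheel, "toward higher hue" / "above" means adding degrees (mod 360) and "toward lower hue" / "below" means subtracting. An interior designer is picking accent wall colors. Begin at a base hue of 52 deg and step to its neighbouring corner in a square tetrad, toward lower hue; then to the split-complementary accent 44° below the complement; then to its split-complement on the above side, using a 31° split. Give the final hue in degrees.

309°

−90° (square ↓): 52 − 90 = -38 → -38 + 360 = 322°
+136° (split-comp 44° ↓): 322 + 136 = 458 → 458 − 360 = 98°
+211° (split-comp 31° ↑): 98 + 211 = 309°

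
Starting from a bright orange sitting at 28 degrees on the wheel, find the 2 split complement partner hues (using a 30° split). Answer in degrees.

Split-complementary hues sit 30° either side of the complement.
Complement of 28 degrees: 28 + 180 = 208°
208 − 30 = 178°
208 + 30 = 238°

178° and 238°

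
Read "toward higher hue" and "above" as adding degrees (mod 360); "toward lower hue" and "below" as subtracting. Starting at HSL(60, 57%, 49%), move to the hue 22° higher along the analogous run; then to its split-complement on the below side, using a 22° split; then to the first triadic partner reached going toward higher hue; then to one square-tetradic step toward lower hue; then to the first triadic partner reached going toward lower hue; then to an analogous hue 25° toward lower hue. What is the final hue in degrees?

125°

+22° (analog 22° ↑): 60 + 22 = 82°
+158° (split-comp 22° ↓): 82 + 158 = 240°
+120° (triadic ↑): 240 + 120 = 360 → 360 − 360 = 0°
−90° (square ↓): 0 − 90 = -90 → -90 + 360 = 270°
−120° (triadic ↓): 270 − 120 = 150°
−25° (analog 25° ↓): 150 − 25 = 125°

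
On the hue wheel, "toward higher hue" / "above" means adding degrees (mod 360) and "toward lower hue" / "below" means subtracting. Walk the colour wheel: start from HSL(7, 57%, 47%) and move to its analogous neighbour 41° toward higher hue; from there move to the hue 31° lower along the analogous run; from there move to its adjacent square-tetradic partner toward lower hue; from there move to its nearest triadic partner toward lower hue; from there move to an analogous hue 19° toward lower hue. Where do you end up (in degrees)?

analog 41° ↑ +41°: 7 + 41 = 48°
analog 31° ↓ −31°: 48 − 31 = 17°
square ↓ −90°: 17 − 90 = -73 → -73 + 360 = 287°
triadic ↓ −120°: 287 − 120 = 167°
analog 19° ↓ −19°: 167 − 19 = 148°

148°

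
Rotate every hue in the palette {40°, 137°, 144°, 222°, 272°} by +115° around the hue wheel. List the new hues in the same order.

40 + 115 = 155°
137 + 115 = 252°
144 + 115 = 259°
222 + 115 = 337°
272 + 115 = 387 → 387 − 360 = 27°

155°, 252°, 259°, 337°, 27°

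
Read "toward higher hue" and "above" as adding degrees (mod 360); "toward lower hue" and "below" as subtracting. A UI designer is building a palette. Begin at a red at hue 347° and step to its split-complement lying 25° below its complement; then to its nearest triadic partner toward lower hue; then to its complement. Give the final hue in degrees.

+155° (split-comp 25° ↓): 347 + 155 = 502 → 502 − 360 = 142°
−120° (triadic ↓): 142 − 120 = 22°
+180° (complement): 22 + 180 = 202°

202°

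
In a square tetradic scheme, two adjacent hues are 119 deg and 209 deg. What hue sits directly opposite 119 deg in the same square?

A square tetradic scheme places four hues 90° apart; opposite corners are 180° apart.
119 + 180 = 299°

299°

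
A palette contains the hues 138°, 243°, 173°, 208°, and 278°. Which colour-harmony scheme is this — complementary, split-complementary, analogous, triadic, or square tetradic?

Sort the hues: 138°, 173°, 208°, 243°, 278°.
Successive gaps around the wheel: 35°, 35°, 35°, 35°, 220°.
A run of hues at equal small steps (35°) with one large closing gap is an analogous group.

analogous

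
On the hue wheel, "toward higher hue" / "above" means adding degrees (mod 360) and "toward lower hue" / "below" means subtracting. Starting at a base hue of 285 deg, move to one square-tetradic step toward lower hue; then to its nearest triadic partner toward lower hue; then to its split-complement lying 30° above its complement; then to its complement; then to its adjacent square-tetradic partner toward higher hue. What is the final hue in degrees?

−90° (square ↓): 285 − 90 = 195°
−120° (triadic ↓): 195 − 120 = 75°
+210° (split-comp 30° ↑): 75 + 210 = 285°
+180° (complement): 285 + 180 = 465 → 465 − 360 = 105°
+90° (square ↑): 105 + 90 = 195°

195°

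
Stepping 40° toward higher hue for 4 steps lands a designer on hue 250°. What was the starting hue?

4 steps of 40° (toward higher hue) give a net shift of +160°.
Start = end − shift: 250 − 160 = 90°

90°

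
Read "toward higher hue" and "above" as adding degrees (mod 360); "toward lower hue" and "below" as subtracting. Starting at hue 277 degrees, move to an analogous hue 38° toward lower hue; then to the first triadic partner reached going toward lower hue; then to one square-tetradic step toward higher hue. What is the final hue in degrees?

analog 38° ↓ −38°: 277 − 38 = 239°
triadic ↓ −120°: 239 − 120 = 119°
square ↑ +90°: 119 + 90 = 209°

209°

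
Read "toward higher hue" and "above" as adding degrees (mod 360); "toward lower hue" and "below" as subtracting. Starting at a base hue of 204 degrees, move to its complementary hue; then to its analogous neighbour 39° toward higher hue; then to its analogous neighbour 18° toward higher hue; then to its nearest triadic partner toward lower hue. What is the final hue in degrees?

321°

complement +180°: 204 + 180 = 384 → 384 − 360 = 24°
analog 39° ↑ +39°: 24 + 39 = 63°
analog 18° ↑ +18°: 63 + 18 = 81°
triadic ↓ −120°: 81 − 120 = -39 → -39 + 360 = 321°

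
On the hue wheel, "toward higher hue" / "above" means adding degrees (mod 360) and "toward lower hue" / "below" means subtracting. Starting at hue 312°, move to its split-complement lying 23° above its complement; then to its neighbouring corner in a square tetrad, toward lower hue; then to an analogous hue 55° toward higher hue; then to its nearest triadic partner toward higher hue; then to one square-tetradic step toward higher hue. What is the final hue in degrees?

330°

split-comp 23° ↑ +203°: 312 + 203 = 515 → 515 − 360 = 155°
square ↓ −90°: 155 − 90 = 65°
analog 55° ↑ +55°: 65 + 55 = 120°
triadic ↑ +120°: 120 + 120 = 240°
square ↑ +90°: 240 + 90 = 330°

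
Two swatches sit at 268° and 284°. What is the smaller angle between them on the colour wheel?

|268 − 284| = 16.
16 ≤ 180, so the shorter arc is 16°.

16°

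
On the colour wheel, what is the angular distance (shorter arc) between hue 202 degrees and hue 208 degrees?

6°

|202 − 208| = 6.
6 ≤ 180, so the shorter arc is 6°.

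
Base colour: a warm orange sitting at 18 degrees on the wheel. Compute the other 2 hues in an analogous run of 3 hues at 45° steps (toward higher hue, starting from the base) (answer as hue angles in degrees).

63° and 108°

Analogous hues sit every 45° along the wheel.
18 + 45 = 63°
18 + 90 = 108°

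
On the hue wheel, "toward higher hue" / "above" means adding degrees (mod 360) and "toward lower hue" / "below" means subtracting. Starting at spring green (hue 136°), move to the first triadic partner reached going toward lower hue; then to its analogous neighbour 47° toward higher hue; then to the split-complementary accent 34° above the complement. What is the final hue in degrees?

136 − 120 = 16°   (triadic ↓)
16 + 47 = 63°   (analog 47° ↑)
63 + 214 = 277°   (split-comp 34° ↑)

277°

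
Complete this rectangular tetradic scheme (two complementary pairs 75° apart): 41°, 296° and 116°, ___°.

A rectangular tetradic uses two complementary pairs 75° apart: offsets 0°, 75°, 180°, 255°.
Among {41°, 116°, 296°}, 296° and 116° are a 180° pair.
The remaining hue 41° needs its own complement: 41 + 180 = 221°

221°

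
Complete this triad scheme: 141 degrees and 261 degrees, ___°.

A triad places three hues 120° apart.
The full set through 141° is {21°, 141°, 261°}.
Given {141°, 261°}, the missing hue is 21°.

21°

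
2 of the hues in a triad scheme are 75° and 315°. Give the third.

195°

A triad places three hues 120° apart.
The full set through 75° is {75°, 195°, 315°}.
Given {75°, 315°}, the missing hue is 195°.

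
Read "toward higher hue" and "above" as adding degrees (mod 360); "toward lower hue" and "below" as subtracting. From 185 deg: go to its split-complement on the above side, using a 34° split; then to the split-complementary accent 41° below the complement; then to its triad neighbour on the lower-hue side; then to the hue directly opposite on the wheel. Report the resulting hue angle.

+214° (split-comp 34° ↑): 185 + 214 = 399 → 399 − 360 = 39°
+139° (split-comp 41° ↓): 39 + 139 = 178°
−120° (triadic ↓): 178 − 120 = 58°
+180° (complement): 58 + 180 = 238°

238°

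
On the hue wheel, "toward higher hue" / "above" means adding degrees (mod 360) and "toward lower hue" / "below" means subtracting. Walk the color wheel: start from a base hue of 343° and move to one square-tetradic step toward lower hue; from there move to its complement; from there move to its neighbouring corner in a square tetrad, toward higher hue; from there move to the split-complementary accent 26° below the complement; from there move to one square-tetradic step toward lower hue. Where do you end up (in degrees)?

227°

343 − 90 = 253°   (square ↓)
253 + 180 = 433 → 433 − 360 = 73°   (complement)
73 + 90 = 163°   (square ↑)
163 + 154 = 317°   (split-comp 26° ↓)
317 − 90 = 227°   (square ↓)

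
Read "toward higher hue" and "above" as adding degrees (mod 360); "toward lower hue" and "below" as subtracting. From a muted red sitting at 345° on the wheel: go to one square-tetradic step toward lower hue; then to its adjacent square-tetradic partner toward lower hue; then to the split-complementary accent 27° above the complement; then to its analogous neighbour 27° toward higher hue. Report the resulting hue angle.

square ↓ −90°: 345 − 90 = 255°
square ↓ −90°: 255 − 90 = 165°
split-comp 27° ↑ +207°: 165 + 207 = 372 → 372 − 360 = 12°
analog 27° ↑ +27°: 12 + 27 = 39°

39°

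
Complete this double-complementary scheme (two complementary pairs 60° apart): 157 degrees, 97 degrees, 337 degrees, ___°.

A rectangular tetradic uses two complementary pairs 60° apart: offsets 0°, 60°, 180°, 240°.
Among {97°, 157°, 337°}, 337° and 157° are a 180° pair.
The remaining hue 97° needs its own complement: 97 + 180 = 277°

277°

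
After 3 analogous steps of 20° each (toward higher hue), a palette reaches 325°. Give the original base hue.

3 steps of 20° (toward higher hue) give a net shift of +60°.
Start = end − shift: 325 − 60 = 265°

265°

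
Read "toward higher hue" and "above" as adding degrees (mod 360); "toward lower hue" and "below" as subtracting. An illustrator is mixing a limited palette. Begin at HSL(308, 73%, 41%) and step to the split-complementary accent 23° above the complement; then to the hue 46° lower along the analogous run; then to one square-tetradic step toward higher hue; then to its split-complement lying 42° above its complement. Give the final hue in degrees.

308 + 203 = 511 → 511 − 360 = 151°   (split-comp 23° ↑)
151 − 46 = 105°   (analog 46° ↓)
105 + 90 = 195°   (square ↑)
195 + 222 = 417 → 417 − 360 = 57°   (split-comp 42° ↑)

57°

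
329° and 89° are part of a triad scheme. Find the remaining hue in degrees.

209°

A triad places three hues 120° apart.
The full set through 89° is {89°, 209°, 329°}.
Given {89°, 329°}, the missing hue is 209°.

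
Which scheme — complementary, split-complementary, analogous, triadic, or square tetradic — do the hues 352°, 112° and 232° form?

triadic

Sort the hues: 112°, 232°, 352°.
Successive gaps around the wheel: 120°, 120°, 120°.
Three hues equally spaced 120° apart form a triad.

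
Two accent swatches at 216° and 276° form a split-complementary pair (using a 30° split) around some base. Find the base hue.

66°

The accents sit 30° either side of the complement, so the complement is their short-arc midpoint on the wheel.
Short-arc midpoint of 216° and 276°: 246°.
Base is 180° from the complement: 246 − 180 = 66°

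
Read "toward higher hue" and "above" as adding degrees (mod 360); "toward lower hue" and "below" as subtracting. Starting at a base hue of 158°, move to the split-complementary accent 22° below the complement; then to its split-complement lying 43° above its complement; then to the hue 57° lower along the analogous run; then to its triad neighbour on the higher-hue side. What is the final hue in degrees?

242°

158 + 158 = 316°   (split-comp 22° ↓)
316 + 223 = 539 → 539 − 360 = 179°   (split-comp 43° ↑)
179 − 57 = 122°   (analog 57° ↓)
122 + 120 = 242°   (triadic ↑)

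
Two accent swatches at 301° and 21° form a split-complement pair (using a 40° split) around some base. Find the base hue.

The accents sit 40° either side of the complement, so the complement is their short-arc midpoint on the wheel.
Short-arc midpoint of 301° and 21°: 341°.
Base is 180° from the complement: 341 − 180 = 161°

161°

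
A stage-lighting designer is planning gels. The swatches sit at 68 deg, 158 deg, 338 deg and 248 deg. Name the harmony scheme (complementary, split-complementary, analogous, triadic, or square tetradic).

Sort the hues: 68°, 158°, 248°, 338°.
Successive gaps around the wheel: 90°, 90°, 90°, 90°.
Four hues every 90° form a square tetradic scheme.

square tetradic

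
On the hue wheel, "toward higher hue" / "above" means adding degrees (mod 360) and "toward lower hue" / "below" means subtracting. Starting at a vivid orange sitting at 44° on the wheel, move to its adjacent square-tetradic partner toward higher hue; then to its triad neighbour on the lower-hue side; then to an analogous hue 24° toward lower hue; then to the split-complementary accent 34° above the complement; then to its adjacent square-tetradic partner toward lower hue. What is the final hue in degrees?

114°

44 + 90 = 134°   (square ↑)
134 − 120 = 14°   (triadic ↓)
14 − 24 = -10 → -10 + 360 = 350°   (analog 24° ↓)
350 + 214 = 564 → 564 − 360 = 204°   (split-comp 34° ↑)
204 − 90 = 114°   (square ↓)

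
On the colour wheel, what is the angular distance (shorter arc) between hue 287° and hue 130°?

|287 − 130| = 157.
157 ≤ 180, so the shorter arc is 157°.

157°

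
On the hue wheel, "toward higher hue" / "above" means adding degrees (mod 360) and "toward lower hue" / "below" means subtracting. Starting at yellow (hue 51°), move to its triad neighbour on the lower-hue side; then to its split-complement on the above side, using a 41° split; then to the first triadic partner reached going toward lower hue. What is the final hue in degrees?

32°

51 − 120 = -69 → -69 + 360 = 291°   (triadic ↓)
291 + 221 = 512 → 512 − 360 = 152°   (split-comp 41° ↑)
152 − 120 = 32°   (triadic ↓)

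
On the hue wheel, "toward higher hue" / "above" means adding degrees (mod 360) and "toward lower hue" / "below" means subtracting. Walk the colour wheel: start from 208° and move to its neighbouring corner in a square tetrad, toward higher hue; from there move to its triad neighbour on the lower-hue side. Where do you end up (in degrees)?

+90° (square ↑): 208 + 90 = 298°
−120° (triadic ↓): 298 − 120 = 178°

178°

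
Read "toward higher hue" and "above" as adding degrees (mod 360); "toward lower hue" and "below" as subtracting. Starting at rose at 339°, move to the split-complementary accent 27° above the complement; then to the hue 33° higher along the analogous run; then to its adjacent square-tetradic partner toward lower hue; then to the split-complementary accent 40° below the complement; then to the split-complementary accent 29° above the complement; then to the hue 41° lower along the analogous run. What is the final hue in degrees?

77°

339 + 207 = 546 → 546 − 360 = 186°   (split-comp 27° ↑)
186 + 33 = 219°   (analog 33° ↑)
219 − 90 = 129°   (square ↓)
129 + 140 = 269°   (split-comp 40° ↓)
269 + 209 = 478 → 478 − 360 = 118°   (split-comp 29° ↑)
118 − 41 = 77°   (analog 41° ↓)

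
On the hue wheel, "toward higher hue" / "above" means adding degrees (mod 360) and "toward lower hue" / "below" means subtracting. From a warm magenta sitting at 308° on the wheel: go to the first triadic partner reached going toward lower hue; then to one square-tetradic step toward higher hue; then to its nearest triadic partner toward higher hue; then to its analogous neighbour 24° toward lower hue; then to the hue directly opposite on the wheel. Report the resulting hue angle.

triadic ↓ −120°: 308 − 120 = 188°
square ↑ +90°: 188 + 90 = 278°
triadic ↑ +120°: 278 + 120 = 398 → 398 − 360 = 38°
analog 24° ↓ −24°: 38 − 24 = 14°
complement +180°: 14 + 180 = 194°

194°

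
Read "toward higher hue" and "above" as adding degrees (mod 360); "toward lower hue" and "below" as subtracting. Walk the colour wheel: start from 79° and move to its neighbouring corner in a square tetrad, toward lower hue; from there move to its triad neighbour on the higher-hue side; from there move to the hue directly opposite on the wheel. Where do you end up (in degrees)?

79 − 90 = -11 → -11 + 360 = 349°   (square ↓)
349 + 120 = 469 → 469 − 360 = 109°   (triadic ↑)
109 + 180 = 289°   (complement)

289°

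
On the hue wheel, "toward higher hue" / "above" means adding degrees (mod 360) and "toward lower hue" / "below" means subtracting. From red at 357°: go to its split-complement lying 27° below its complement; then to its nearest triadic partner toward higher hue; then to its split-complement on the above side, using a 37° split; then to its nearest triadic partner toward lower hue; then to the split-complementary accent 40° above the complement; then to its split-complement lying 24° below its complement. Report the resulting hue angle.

357 + 153 = 510 → 510 − 360 = 150°   (split-comp 27° ↓)
150 + 120 = 270°   (triadic ↑)
270 + 217 = 487 → 487 − 360 = 127°   (split-comp 37° ↑)
127 − 120 = 7°   (triadic ↓)
7 + 220 = 227°   (split-comp 40° ↑)
227 + 156 = 383 → 383 − 360 = 23°   (split-comp 24° ↓)

23°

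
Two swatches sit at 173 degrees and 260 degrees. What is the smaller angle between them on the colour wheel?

|173 − 260| = 87.
87 ≤ 180, so the shorter arc is 87°.

87°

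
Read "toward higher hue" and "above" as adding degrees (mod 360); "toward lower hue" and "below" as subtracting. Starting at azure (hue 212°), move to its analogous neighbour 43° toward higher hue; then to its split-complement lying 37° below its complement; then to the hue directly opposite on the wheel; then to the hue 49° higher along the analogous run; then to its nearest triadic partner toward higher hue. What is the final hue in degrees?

212 + 43 = 255°   (analog 43° ↑)
255 + 143 = 398 → 398 − 360 = 38°   (split-comp 37° ↓)
38 + 180 = 218°   (complement)
218 + 49 = 267°   (analog 49° ↑)
267 + 120 = 387 → 387 − 360 = 27°   (triadic ↑)

27°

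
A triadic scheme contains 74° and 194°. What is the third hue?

A triad spaces three hues 120° apart.
The full set is {74°, 194°, 314°}.

314°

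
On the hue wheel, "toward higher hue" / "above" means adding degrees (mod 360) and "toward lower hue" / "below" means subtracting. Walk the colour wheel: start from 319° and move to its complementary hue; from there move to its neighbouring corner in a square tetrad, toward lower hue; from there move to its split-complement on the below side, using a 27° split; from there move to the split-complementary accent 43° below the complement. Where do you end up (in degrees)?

complement +180°: 319 + 180 = 499 → 499 − 360 = 139°
square ↓ −90°: 139 − 90 = 49°
split-comp 27° ↓ +153°: 49 + 153 = 202°
split-comp 43° ↓ +137°: 202 + 137 = 339°

339°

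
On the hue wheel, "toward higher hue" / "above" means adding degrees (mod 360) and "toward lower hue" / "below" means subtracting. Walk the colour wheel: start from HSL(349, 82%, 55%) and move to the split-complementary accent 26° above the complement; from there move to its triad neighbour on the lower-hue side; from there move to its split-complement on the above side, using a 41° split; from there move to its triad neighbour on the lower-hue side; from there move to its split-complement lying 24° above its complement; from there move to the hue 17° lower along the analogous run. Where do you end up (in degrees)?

3°

+206° (split-comp 26° ↑): 349 + 206 = 555 → 555 − 360 = 195°
−120° (triadic ↓): 195 − 120 = 75°
+221° (split-comp 41° ↑): 75 + 221 = 296°
−120° (triadic ↓): 296 − 120 = 176°
+204° (split-comp 24° ↑): 176 + 204 = 380 → 380 − 360 = 20°
−17° (analog 17° ↓): 20 − 17 = 3°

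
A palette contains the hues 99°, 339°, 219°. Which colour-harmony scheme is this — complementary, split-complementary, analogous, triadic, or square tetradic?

triadic

Sort the hues: 99°, 219°, 339°.
Successive gaps around the wheel: 120°, 120°, 120°.
Three hues equally spaced 120° apart form a triad.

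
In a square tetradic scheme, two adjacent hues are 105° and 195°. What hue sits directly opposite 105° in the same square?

A square tetradic scheme places four hues 90° apart; opposite corners are 180° apart.
105 + 180 = 285°

285°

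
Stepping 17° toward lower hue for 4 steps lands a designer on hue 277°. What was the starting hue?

4 steps of 17° (toward lower hue) give a net shift of −68°.
Start = end − shift: 277 + 68 = 345°

345°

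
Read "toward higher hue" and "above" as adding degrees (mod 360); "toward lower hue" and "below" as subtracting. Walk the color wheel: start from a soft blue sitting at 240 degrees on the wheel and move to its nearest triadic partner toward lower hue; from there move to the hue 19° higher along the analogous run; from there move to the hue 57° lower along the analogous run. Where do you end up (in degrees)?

240 − 120 = 120°   (triadic ↓)
120 + 19 = 139°   (analog 19° ↑)
139 − 57 = 82°   (analog 57° ↓)

82°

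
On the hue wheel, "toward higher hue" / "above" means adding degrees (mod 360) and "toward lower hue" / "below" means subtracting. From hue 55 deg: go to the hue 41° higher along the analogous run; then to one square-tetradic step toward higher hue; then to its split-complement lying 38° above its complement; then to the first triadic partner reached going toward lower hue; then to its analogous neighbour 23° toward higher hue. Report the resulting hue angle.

analog 41° ↑ +41°: 55 + 41 = 96°
square ↑ +90°: 96 + 90 = 186°
split-comp 38° ↑ +218°: 186 + 218 = 404 → 404 − 360 = 44°
triadic ↓ −120°: 44 − 120 = -76 → -76 + 360 = 284°
analog 23° ↑ +23°: 284 + 23 = 307°

307°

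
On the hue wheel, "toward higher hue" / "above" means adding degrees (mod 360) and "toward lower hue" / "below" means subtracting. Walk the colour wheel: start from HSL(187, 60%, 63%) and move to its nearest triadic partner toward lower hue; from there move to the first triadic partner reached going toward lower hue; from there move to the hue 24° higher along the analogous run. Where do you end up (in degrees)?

187 − 120 = 67°   (triadic ↓)
67 − 120 = -53 → -53 + 360 = 307°   (triadic ↓)
307 + 24 = 331°   (analog 24° ↑)

331°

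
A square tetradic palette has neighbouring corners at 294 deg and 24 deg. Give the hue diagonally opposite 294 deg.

114°

A square tetradic scheme places four hues 90° apart; opposite corners are 180° apart.
294 + 180 = 474 → 474 − 360 = 114°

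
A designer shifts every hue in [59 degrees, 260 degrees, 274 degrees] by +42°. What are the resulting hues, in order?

59 + 42 = 101°
260 + 42 = 302°
274 + 42 = 316°

101°, 302°, 316°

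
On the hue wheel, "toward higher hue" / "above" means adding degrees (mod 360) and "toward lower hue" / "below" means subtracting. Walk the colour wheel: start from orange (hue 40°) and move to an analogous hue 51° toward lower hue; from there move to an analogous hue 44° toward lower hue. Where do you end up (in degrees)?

305°

40 − 51 = -11 → -11 + 360 = 349°   (analog 51° ↓)
349 − 44 = 305°   (analog 44° ↓)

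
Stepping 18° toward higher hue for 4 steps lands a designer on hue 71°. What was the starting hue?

4 steps of 18° (toward higher hue) give a net shift of +72°.
Start = end − shift: 71 − 72 = -1 → -1 + 360 = 359°

359°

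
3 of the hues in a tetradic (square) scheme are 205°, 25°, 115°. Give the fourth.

A square tetradic scheme places four hues every 90°.
The full set through 25° is {25°, 115°, 205°, 295°}.
Given {25°, 115°, 205°}, the missing hue is 295°.

295°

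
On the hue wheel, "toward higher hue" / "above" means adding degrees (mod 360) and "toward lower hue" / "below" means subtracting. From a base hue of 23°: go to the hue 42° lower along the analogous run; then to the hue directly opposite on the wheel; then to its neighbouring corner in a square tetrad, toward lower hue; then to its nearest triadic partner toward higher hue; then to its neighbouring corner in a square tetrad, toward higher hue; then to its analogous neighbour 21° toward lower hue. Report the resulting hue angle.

23 − 42 = -19 → -19 + 360 = 341°   (analog 42° ↓)
341 + 180 = 521 → 521 − 360 = 161°   (complement)
161 − 90 = 71°   (square ↓)
71 + 120 = 191°   (triadic ↑)
191 + 90 = 281°   (square ↑)
281 − 21 = 260°   (analog 21° ↓)

260°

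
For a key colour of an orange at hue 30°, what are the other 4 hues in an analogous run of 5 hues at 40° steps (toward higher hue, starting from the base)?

70°, 110°, 150° and 190°

30 + 40 = 70°
30 + 80 = 110°
30 + 120 = 150°
30 + 160 = 190°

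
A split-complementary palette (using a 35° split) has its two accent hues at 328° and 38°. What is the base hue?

The accents sit 35° either side of the complement, so the complement is their short-arc midpoint on the wheel.
Short-arc midpoint of 328° and 38°: 3°.
Base is 180° from the complement: 3 − 180 = -177 → -177 + 360 = 183°

183°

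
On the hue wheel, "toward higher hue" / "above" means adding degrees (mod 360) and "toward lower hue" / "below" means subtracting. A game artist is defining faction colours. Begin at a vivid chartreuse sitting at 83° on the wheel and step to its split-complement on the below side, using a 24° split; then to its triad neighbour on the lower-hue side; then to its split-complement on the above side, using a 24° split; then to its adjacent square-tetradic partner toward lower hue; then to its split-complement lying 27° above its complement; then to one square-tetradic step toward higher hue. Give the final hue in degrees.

170°

83 + 156 = 239°   (split-comp 24° ↓)
239 − 120 = 119°   (triadic ↓)
119 + 204 = 323°   (split-comp 24° ↑)
323 − 90 = 233°   (square ↓)
233 + 207 = 440 → 440 − 360 = 80°   (split-comp 27° ↑)
80 + 90 = 170°   (square ↑)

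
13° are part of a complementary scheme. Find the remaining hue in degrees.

The complement sits 180° across the wheel.
The full set through 13° is {13°, 193°}.
Given {13°}, the missing hue is 193°.

193°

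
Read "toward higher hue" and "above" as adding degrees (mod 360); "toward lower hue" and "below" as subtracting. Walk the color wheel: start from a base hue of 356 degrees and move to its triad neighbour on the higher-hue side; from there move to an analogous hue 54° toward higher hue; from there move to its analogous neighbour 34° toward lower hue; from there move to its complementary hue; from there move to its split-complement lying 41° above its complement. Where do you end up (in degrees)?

177°

triadic ↑ +120°: 356 + 120 = 476 → 476 − 360 = 116°
analog 54° ↑ +54°: 116 + 54 = 170°
analog 34° ↓ −34°: 170 − 34 = 136°
complement +180°: 136 + 180 = 316°
split-comp 41° ↑ +221°: 316 + 221 = 537 → 537 − 360 = 177°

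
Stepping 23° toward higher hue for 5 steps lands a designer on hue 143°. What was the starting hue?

5 steps of 23° (toward higher hue) give a net shift of +115°.
Start = end − shift: 143 − 115 = 28°

28°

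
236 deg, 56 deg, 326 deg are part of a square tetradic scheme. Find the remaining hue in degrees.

A square tetradic scheme places four hues every 90°.
The full set through 56° is {56°, 146°, 236°, 326°}.
Given {56°, 236°, 326°}, the missing hue is 146°.

146°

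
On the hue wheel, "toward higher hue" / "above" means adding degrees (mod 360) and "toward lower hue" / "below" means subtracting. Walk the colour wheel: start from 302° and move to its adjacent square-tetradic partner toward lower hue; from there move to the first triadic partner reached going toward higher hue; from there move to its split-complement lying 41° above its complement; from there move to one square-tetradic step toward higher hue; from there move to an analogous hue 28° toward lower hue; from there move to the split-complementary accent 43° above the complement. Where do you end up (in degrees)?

−90° (square ↓): 302 − 90 = 212°
+120° (triadic ↑): 212 + 120 = 332°
+221° (split-comp 41° ↑): 332 + 221 = 553 → 553 − 360 = 193°
+90° (square ↑): 193 + 90 = 283°
−28° (analog 28° ↓): 283 − 28 = 255°
+223° (split-comp 43° ↑): 255 + 223 = 478 → 478 − 360 = 118°

118°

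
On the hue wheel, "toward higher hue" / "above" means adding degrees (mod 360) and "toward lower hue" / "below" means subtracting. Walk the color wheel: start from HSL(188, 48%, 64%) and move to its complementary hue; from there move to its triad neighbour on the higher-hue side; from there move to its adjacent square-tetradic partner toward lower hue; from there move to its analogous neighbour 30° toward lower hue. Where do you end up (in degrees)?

8°

+180° (complement): 188 + 180 = 368 → 368 − 360 = 8°
+120° (triadic ↑): 8 + 120 = 128°
−90° (square ↓): 128 − 90 = 38°
−30° (analog 30° ↓): 38 − 30 = 8°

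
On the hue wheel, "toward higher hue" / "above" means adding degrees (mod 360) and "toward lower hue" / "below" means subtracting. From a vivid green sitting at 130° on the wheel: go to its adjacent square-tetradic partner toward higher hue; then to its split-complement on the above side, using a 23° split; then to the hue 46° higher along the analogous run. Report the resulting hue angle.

109°

square ↑ +90°: 130 + 90 = 220°
split-comp 23° ↑ +203°: 220 + 203 = 423 → 423 − 360 = 63°
analog 46° ↑ +46°: 63 + 46 = 109°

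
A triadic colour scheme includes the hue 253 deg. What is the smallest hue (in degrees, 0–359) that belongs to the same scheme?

A triad places three hues 120° apart.
The full set through 253° is {13°, 133°, 253°}.

13°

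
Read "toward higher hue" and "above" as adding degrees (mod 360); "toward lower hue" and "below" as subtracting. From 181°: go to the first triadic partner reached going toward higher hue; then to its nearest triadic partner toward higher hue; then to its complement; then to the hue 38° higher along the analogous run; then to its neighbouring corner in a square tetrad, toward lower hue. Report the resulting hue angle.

189°

triadic ↑ +120°: 181 + 120 = 301°
triadic ↑ +120°: 301 + 120 = 421 → 421 − 360 = 61°
complement +180°: 61 + 180 = 241°
analog 38° ↑ +38°: 241 + 38 = 279°
square ↓ −90°: 279 − 90 = 189°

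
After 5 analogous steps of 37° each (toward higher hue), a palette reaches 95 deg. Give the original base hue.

5 steps of 37° (toward higher hue) give a net shift of +185°.
Start = end − shift: 95 − 185 = -90 → -90 + 360 = 270°

270°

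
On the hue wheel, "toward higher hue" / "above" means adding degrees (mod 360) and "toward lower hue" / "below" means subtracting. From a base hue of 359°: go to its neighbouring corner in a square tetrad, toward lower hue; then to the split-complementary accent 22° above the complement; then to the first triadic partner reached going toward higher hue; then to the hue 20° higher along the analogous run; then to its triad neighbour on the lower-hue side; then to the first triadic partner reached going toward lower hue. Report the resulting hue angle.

−90° (square ↓): 359 − 90 = 269°
+202° (split-comp 22° ↑): 269 + 202 = 471 → 471 − 360 = 111°
+120° (triadic ↑): 111 + 120 = 231°
+20° (analog 20° ↑): 231 + 20 = 251°
−120° (triadic ↓): 251 − 120 = 131°
−120° (triadic ↓): 131 − 120 = 11°

11°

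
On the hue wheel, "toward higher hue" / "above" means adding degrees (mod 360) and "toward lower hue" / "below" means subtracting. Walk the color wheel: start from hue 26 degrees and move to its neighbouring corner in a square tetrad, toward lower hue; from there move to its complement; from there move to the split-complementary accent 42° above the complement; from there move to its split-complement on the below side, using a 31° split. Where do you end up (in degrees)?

127°

26 − 90 = -64 → -64 + 360 = 296°   (square ↓)
296 + 180 = 476 → 476 − 360 = 116°   (complement)
116 + 222 = 338°   (split-comp 42° ↑)
338 + 149 = 487 → 487 − 360 = 127°   (split-comp 31° ↓)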